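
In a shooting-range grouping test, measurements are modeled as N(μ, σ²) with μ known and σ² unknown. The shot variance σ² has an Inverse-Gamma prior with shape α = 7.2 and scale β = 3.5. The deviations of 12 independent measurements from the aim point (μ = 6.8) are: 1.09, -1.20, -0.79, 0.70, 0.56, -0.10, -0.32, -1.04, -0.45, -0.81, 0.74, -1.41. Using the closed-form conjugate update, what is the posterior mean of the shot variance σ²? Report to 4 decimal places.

With known mean μ and an Inverse-Gamma(α, β) prior on σ², the Normal likelihood is conjugate: posterior is Inv-Gamma(α + n/2, β + Σ(xᵢ−μ)²/2).
Σ(xᵢ−μ)² = (1.09)² + (-1.20)² + (-0.79)² + (0.70)² + (0.56)² + (-0.10)² + (-0.32)² + (-1.04)² + (-0.45)² + (-0.81)² + (0.74)² + (-1.41)² = 8.6441.
Posterior: Inv-Gamma(7.2 + 12/2, 3.5 + 8.6441/2) = Inv-Gamma(13.20, 7.82205).
E[σ²|data] = β/(α−1) = 7.82205/12.20 = 0.6412.

0.6412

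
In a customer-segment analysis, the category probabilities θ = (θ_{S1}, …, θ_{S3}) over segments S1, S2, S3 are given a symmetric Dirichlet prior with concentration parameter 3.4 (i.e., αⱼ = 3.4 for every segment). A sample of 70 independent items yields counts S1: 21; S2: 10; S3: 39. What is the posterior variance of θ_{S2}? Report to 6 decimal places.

0.001714

The Dirichlet prior is conjugate to the Multinomial likelihood: each posterior αⱼ = prior αⱼ + observed count nⱼ.
Posterior concentration: (24.4, 13.4, 42.4), total = 80.2.
Var[θ_j] = α_j(Σα−α_j)/((Σα)²(Σα+1)) = 13.4·66.8/(80.2²·81.2) = 0.001714.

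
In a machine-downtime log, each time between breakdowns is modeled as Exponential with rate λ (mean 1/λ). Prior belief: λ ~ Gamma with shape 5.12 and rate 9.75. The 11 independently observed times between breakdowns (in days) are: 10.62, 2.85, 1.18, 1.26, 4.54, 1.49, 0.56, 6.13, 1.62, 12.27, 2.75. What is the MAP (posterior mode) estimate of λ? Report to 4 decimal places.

0.2748

With a Gamma(shape α, rate β) prior on the exponential rate λ, the posterior after n observations with total T = Σxᵢ is Gamma(α+n, β+T).
Sum of observations T = 45.27 days; n = 11.
Posterior: Gamma(5.12+11, 9.75+45.27) = Gamma(16.12, 55.02).
Mode = (α−1)/β = 0.2748.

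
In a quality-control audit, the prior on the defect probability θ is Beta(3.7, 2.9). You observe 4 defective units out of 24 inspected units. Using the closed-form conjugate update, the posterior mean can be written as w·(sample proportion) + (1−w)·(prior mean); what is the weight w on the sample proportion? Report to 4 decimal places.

The Beta prior is conjugate to a Binomial/Bernoulli likelihood; the update adds successes to α and failures to β.
Posterior mean = (α₀+k)/(α₀+β₀+n) = [n/(α₀+β₀+n)]·(k/n) + [(α₀+β₀)/(α₀+β₀+n)]·α₀/(α₀+β₀), so only n and the prior enter the weight.
The weight on the data is w = n/(α₀+β₀+n) = 24/(3.7+2.9+24) = 24/30.6 = 0.7843.

0.7843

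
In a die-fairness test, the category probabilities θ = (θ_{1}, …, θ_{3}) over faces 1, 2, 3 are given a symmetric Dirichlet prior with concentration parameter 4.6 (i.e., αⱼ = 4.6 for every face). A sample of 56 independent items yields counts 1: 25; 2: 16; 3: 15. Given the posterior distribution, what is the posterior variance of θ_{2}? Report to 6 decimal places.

0.002938

The Dirichlet prior is conjugate to the Multinomial likelihood: each posterior αⱼ = prior αⱼ + observed count nⱼ.
Posterior concentration: (29.6, 20.6, 19.6), total = 69.8.
Var[θ_j] = α_j(Σα−α_j)/((Σα)²(Σα+1)) = 20.6·49.2/(69.8²·70.8) = 0.002938.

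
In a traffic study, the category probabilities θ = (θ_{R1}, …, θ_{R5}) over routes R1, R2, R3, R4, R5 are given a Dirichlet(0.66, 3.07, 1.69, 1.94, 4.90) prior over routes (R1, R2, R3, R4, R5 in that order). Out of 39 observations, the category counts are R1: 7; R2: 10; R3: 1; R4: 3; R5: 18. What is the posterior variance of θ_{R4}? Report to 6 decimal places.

The Dirichlet prior is conjugate to the Multinomial likelihood: each posterior αⱼ = prior αⱼ + observed count nⱼ.
Posterior concentration: (7.66, 13.07, 2.69, 4.94, 22.90), total = 51.26.
Var[θ_j] = α_j(Σα−α_j)/((Σα)²(Σα+1)) = 4.94·46.32/(51.26²·52.26) = 0.001666.

0.001666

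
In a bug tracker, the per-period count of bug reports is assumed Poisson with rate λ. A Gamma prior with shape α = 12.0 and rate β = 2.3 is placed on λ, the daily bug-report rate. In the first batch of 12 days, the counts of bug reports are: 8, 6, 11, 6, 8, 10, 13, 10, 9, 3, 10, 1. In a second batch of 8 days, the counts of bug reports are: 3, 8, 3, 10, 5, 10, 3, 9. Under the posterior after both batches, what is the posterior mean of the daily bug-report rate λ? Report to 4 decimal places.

7.0852

With a Gamma(shape α, rate β) prior, the Poisson likelihood is conjugate: the posterior is Gamma(α + ΣXᵢ, β + n).
Batch 1: sum of counts S = 95 over n = 12 days.
After batch 1: Gamma(α+S, β+n) = Gamma(12.0+95, 2.3+12) = Gamma(107.0, 14.3).
Batch 2: sum of counts S = 51 over n = 8 days.
After batch 2: Gamma(α+S, β+n) = Gamma(107.0+51, 14.3+8) = Gamma(158.0, 22.3).
Posterior mean = α/β = 158.0/22.3 = 7.0852.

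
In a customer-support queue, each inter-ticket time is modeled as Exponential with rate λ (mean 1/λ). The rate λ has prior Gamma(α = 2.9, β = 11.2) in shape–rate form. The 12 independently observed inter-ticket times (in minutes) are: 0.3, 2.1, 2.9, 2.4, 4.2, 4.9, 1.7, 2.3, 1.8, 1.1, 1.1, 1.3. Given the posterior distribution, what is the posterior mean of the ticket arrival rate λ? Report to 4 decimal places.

With a Gamma(shape α, rate β) prior on the exponential rate λ, the posterior after n observations with total T = Σxᵢ is Gamma(α+n, β+T).
Sum of observations T = 26.1 minutes; n = 12.
Posterior: Gamma(2.9+12, 11.2+26.1) = Gamma(14.9, 37.3).
Posterior mean of λ = α/β = 14.9/37.3 = 0.3995.

0.3995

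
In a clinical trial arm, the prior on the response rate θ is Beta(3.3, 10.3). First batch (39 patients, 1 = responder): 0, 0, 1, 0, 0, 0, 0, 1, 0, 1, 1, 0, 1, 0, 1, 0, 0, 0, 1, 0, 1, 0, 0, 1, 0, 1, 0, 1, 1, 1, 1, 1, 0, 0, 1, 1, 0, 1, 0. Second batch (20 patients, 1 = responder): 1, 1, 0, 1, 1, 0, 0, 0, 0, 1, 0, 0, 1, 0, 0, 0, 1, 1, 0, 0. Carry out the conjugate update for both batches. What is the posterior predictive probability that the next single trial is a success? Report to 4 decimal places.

The Beta prior is conjugate to a Binomial/Bernoulli likelihood; the update adds successes to α and failures to β.
After batch 1: Beta(3.3+18, 10.3+21) = Beta(21.3, 31.3).
After batch 2: Beta(21.3+8, 31.3+12) = Beta(29.3, 43.3).
For a single future Bernoulli trial, P(success | data) = α/(α+β) = 0.4036.

0.4036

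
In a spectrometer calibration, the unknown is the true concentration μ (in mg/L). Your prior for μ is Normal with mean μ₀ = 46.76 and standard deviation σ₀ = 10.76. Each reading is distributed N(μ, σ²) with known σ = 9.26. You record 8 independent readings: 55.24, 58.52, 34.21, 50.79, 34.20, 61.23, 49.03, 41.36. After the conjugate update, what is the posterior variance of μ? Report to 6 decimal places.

9.810238

For Normal data with known variance σ², a Normal(μ₀, σ₀²) prior on μ is conjugate. Posterior precision = 1/σ₀² + n/σ²; posterior mean is the precision-weighted average of μ₀ and x̄.
σ₀² = 10.76² = 115.7776, σ² = 9.26² = 85.7476; σ² + n·σ₀² = 85.7476 + 8·115.7776 = 1011.9684.
Posterior precision = 1/σ₀² + n/σ² = 1/115.7776 + 8/85.7476 = (σ² + n·σ₀²)/(σ₀²σ²) = 1011.9684/(115.7776·85.7476); posterior variance σₙ² = σ₀²σ²/(σ² + n·σ₀²) = 115.7776·85.7476/1011.9684 = 9.810238.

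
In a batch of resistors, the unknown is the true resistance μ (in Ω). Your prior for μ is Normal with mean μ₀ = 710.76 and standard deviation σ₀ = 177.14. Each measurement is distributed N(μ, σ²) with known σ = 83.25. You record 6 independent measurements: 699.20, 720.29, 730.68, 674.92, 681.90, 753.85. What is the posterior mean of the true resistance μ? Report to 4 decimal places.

For Normal data with known variance σ², a Normal(μ₀, σ₀²) prior on μ is conjugate. Posterior precision = 1/σ₀² + n/σ²; posterior mean is the precision-weighted average of μ₀ and x̄.
Σxᵢ = 699.20 + 720.29 + 730.68 + 674.92 + 681.90 + 753.85 = 4260.84, so n·x̄ = 4260.84.
σ₀² = 177.14² = 31378.5796, σ² = 83.25² = 6930.5625; σ² + n·σ₀² = 6930.5625 + 6·31378.5796 = 195202.0401.
Posterior mean = (μ₀/σ₀² + n·x̄/σ²)/(1/σ₀² + n/σ²) = (σ²·μ₀ + σ₀²·n·x̄)/(σ² + n·σ₀²) = (6930.5625·710.76 + 31378.5796·4260.84)/195202.0401 = 138625073.705364/195202.0401 = 710.1620.

710.1620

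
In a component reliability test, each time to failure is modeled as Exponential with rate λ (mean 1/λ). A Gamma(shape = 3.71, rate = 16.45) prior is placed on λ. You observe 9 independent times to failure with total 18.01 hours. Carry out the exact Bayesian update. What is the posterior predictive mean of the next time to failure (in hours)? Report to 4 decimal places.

2.9428

With a Gamma(shape α, rate β) prior on the exponential rate λ, the posterior after n observations with total T = Σxᵢ is Gamma(α+n, β+T).
Posterior: Gamma(3.71+9, 16.45+18.01) = Gamma(12.71, 34.46).
The predictive distribution for the next observation is Lomax; its mean is β/(α−1) = 34.46/11.71 = 2.9428.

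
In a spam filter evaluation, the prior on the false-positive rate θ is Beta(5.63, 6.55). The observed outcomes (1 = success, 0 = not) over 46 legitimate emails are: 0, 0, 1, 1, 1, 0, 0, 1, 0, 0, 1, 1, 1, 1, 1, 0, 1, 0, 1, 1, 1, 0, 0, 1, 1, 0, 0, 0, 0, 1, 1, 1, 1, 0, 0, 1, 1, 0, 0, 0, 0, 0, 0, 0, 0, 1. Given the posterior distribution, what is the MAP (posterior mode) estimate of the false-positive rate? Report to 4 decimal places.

0.4740

The Beta prior is conjugate to a Binomial/Bernoulli likelihood; the update adds successes to α and failures to β.
Posterior: Beta(α+k, β+n−k) = Beta(5.63+22, 6.55+24) = Beta(27.63, 30.55).
Mode of Beta(a,b) for a,b>1 is (a−1)/(a+b−2) = 26.63/56.18 = 0.4740.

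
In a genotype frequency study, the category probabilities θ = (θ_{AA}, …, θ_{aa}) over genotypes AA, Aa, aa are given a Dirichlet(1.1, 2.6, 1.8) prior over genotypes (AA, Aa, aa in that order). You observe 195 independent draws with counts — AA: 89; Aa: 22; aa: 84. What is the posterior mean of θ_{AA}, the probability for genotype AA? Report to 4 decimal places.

0.4494

The Dirichlet prior is conjugate to the Multinomial likelihood: each posterior αⱼ = prior αⱼ + observed count nⱼ.
Posterior concentration: (90.1, 24.6, 85.8), total = 200.5.
E[θ_{AA}|data] = α_{AA}/Σα = 90.1/200.5 = 0.4494.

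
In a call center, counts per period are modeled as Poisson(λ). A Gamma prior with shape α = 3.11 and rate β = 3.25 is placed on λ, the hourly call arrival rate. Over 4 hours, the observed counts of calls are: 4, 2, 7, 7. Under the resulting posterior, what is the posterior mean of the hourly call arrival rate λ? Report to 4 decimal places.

3.1876

With a Gamma(shape α, rate β) prior, the Poisson likelihood is conjugate: the posterior is Gamma(α + ΣXᵢ, β + n).
Sum of counts S = 20 over n = 4 hours.
Posterior: Gamma(α+S, β+n) = Gamma(3.11+20, 3.25+4) = Gamma(23.11, 7.25).
Posterior mean = α/β = 23.11/7.25 = 3.1876.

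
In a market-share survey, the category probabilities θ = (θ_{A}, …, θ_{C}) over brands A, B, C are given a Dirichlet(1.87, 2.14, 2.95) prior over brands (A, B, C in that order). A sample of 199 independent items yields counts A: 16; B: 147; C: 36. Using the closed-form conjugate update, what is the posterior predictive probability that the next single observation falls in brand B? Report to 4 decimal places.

0.7241

The Dirichlet prior is conjugate to the Multinomial likelihood: each posterior αⱼ = prior αⱼ + observed count nⱼ.
Posterior concentration: (17.87, 149.14, 38.95), total = 205.96.
P(next = B | data) = α_{B}/Σα = 0.7241.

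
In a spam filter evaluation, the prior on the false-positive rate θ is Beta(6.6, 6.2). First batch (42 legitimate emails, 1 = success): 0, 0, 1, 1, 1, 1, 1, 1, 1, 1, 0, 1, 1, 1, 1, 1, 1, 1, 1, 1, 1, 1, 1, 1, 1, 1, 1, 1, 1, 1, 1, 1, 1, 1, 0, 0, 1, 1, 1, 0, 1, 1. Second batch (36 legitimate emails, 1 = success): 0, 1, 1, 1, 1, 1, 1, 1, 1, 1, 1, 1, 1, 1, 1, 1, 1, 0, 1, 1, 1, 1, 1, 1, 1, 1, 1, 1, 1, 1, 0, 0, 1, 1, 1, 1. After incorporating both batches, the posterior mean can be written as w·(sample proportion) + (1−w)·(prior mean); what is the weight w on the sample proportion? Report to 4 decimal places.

The Beta prior is conjugate to a Binomial/Bernoulli likelihood; the update adds successes to α and failures to β.
Total number of legitimate emails: n = 42 + 36 = 78.
Posterior mean = (α₀+k)/(α₀+β₀+n) = [n/(α₀+β₀+n)]·(k/n) + [(α₀+β₀)/(α₀+β₀+n)]·α₀/(α₀+β₀), so only n and the prior enter the weight.
The weight on the data is w = n/(α₀+β₀+n) = 78/(6.6+6.2+78) = 78/90.8 = 0.8590.

0.8590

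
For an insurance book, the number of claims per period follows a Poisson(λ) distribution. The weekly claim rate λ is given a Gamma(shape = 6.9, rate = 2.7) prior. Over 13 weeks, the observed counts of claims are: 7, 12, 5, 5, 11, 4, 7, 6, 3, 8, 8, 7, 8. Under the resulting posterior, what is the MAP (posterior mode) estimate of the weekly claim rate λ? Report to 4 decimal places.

6.1720

With a Gamma(shape α, rate β) prior, the Poisson likelihood is conjugate: the posterior is Gamma(α + ΣXᵢ, β + n).
Sum of counts S = 91 over n = 13 weeks.
Posterior: Gamma(α+S, β+n) = Gamma(6.9+91, 2.7+13) = Gamma(97.9, 15.7).
Mode of Gamma(α,β) for α≥1 is (α−1)/β = 96.9/15.7 = 6.1720.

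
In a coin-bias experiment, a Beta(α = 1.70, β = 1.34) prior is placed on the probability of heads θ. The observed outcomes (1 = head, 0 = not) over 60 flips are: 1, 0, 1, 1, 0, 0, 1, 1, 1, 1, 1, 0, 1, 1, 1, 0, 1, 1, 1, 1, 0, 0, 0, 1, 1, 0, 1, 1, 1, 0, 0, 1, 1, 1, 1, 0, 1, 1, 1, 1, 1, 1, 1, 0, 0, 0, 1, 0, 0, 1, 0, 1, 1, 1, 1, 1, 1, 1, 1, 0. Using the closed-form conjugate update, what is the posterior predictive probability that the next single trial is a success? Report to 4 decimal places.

0.6773

The Beta prior is conjugate to a Binomial/Bernoulli likelihood; the update adds successes to α and failures to β.
Posterior: Beta(α+k, β+n−k) = Beta(1.70+41, 1.34+19) = Beta(42.70, 20.34).
For a single future Bernoulli trial, P(success | data) = α/(α+β) = 0.6773.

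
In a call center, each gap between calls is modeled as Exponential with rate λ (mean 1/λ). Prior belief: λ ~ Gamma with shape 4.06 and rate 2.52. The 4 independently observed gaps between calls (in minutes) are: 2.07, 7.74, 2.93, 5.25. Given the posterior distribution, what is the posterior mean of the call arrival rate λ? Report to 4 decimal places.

With a Gamma(shape α, rate β) prior on the exponential rate λ, the posterior after n observations with total T = Σxᵢ is Gamma(α+n, β+T).
Sum of observations T = 17.99 minutes; n = 4.
Posterior: Gamma(4.06+4, 2.52+17.99) = Gamma(8.06, 20.51).
Posterior mean of λ = α/β = 8.06/20.51 = 0.3930.

0.3930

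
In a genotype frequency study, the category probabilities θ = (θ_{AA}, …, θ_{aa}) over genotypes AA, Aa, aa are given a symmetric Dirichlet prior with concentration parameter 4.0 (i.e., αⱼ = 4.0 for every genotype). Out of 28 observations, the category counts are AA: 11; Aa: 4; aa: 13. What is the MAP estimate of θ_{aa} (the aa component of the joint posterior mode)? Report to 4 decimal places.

The Dirichlet prior is conjugate to the Multinomial likelihood: each posterior αⱼ = prior αⱼ + observed count nⱼ.
Posterior concentration: (15.0, 8.0, 17.0), total = 40.0.
Joint mode component: (α_{aa}−1)/(Σα−K) = 16.0/37.0 = 0.4324.

0.4324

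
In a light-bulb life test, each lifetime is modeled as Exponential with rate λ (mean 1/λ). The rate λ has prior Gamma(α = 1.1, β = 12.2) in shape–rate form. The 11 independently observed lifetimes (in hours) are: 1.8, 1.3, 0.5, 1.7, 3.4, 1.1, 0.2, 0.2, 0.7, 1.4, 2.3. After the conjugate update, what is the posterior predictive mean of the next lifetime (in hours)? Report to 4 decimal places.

With a Gamma(shape α, rate β) prior on the exponential rate λ, the posterior after n observations with total T = Σxᵢ is Gamma(α+n, β+T).
Sum of observations T = 14.6 hours; n = 11.
Posterior: Gamma(1.1+11, 12.2+14.6) = Gamma(12.1, 26.8).
The predictive distribution for the next observation is Lomax; its mean is β/(α−1) = 26.8/11.1 = 2.4144.

2.4144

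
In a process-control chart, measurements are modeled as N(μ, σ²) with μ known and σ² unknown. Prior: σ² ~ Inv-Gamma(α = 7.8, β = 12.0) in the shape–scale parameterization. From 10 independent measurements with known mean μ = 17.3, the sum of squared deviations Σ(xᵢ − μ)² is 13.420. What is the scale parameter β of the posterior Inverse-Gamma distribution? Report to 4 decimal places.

18.7100

With known mean μ and an Inverse-Gamma(α, β) prior on σ², the Normal likelihood is conjugate: posterior is Inv-Gamma(α + n/2, β + Σ(xᵢ−μ)²/2).
Posterior: Inv-Gamma(7.8 + 10/2, 12.0 + 13.420/2) = Inv-Gamma(12.80, 18.7100).
Posterior β = 18.7100.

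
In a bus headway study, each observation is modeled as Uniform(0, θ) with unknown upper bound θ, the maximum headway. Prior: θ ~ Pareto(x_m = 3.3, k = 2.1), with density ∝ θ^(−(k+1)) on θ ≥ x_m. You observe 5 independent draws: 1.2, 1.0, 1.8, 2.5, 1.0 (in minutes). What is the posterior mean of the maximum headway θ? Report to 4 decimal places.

3.8410

A Pareto(scale x_m, shape k) prior on the upper bound θ of Uniform(0, θ) is conjugate: posterior is Pareto(max(x_m, max xᵢ), k + n).
Sample maximum = 2.5; prior scale x_m = 3.3 → posterior scale = max = 3.3.
Posterior shape = 2.1 + 5 = 7.1.
E[θ|data] = k·x_m/(k−1) = 7.1·3.3/6.1 = 3.8410.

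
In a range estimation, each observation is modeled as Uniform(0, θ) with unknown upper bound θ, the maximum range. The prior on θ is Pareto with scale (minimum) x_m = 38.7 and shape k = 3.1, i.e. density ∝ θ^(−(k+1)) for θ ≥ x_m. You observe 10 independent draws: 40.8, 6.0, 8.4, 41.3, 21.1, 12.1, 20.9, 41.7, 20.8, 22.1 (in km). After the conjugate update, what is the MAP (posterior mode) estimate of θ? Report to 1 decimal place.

41.7

A Pareto(scale x_m, shape k) prior on the upper bound θ of Uniform(0, θ) is conjugate: posterior is Pareto(max(x_m, max xᵢ), k + n).
Sample maximum = 41.7; prior scale x_m = 38.7 → posterior scale = max = 41.7.
Posterior shape = 3.1 + 10 = 13.1.
The Pareto density is decreasing on [x_m, ∞), so the mode is x_m = 41.7.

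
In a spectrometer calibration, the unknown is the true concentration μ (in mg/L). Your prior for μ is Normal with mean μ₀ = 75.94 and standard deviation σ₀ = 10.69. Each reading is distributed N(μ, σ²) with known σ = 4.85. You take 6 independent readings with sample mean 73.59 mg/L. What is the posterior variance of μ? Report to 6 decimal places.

For Normal data with known variance σ², a Normal(μ₀, σ₀²) prior on μ is conjugate. Posterior precision = 1/σ₀² + n/σ²; posterior mean is the precision-weighted average of μ₀ and x̄.
σ₀² = 10.69² = 114.2761, σ² = 4.85² = 23.5225; σ² + n·σ₀² = 23.5225 + 6·114.2761 = 709.1791.
Posterior precision = 1/σ₀² + n/σ² = 1/114.2761 + 6/23.5225 = (σ² + n·σ₀²)/(σ₀²σ²) = 709.1791/(114.2761·23.5225); posterior variance σₙ² = σ₀²σ²/(σ² + n·σ₀²) = 114.2761·23.5225/709.1791 = 3.790382.

3.790382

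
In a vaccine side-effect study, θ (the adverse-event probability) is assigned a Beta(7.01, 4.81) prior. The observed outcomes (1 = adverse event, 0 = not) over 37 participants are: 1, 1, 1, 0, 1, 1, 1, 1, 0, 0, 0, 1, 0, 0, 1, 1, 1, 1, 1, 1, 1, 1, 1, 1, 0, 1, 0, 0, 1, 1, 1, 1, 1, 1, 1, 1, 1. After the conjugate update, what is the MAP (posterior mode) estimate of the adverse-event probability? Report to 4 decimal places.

The Beta prior is conjugate to a Binomial/Bernoulli likelihood; the update adds successes to α and failures to β.
Posterior: Beta(α+k, β+n−k) = Beta(7.01+28, 4.81+9) = Beta(35.01, 13.81).
Mode of Beta(a,b) for a,b>1 is (a−1)/(a+b−2) = 34.01/46.82 = 0.7264.

0.7264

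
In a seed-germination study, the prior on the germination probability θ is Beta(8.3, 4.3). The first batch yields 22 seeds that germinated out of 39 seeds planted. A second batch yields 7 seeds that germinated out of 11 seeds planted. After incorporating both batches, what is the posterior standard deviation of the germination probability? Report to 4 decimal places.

The Beta prior is conjugate to a Binomial/Bernoulli likelihood; the update adds successes to α and failures to β.
After batch 1: Beta(8.3+22, 4.3+17) = Beta(30.3, 21.3).
After batch 2: Beta(30.3+7, 21.3+4) = Beta(37.3, 25.3).
Var = αβ/((α+β)²(α+β+1)) = 37.3·25.3/(62.6²·63.6) = 0.00378637; SD = √0.00378637 = 0.0615.

0.0615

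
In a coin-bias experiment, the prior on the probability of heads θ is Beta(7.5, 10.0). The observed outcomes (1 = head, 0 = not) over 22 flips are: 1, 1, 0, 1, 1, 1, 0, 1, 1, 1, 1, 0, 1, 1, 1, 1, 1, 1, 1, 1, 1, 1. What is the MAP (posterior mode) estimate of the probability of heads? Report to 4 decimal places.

The Beta prior is conjugate to a Binomial/Bernoulli likelihood; the update adds successes to α and failures to β.
Posterior: Beta(α+k, β+n−k) = Beta(7.5+19, 10.0+3) = Beta(26.5, 13.0).
Mode of Beta(a,b) for a,b>1 is (a−1)/(a+b−2) = 25.5/37.5 = 0.6800.

0.6800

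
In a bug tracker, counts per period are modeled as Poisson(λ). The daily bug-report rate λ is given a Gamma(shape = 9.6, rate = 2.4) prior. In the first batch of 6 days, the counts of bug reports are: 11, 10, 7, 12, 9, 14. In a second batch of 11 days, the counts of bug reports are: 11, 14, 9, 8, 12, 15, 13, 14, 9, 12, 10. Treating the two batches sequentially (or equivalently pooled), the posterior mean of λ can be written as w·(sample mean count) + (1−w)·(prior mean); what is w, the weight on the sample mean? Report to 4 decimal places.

With a Gamma(shape α, rate β) prior, the Poisson likelihood is conjugate: the posterior is Gamma(α + ΣXᵢ, β + n).
Total number of days: n = 6 + 11 = 17.
Posterior mean = (α₀+S)/(β₀+n) = [n/(β₀+n)]·(S/n) + [β₀/(β₀+n)]·(α₀/β₀), so only n and β₀ enter the weight.
Weight on data w = n/(β₀+n) = 17/(2.4+17) = 17/19.4 = 0.8763.

0.8763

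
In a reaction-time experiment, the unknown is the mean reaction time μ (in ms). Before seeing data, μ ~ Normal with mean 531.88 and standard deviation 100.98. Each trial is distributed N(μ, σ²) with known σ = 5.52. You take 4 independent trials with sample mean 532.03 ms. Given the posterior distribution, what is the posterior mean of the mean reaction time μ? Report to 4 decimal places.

532.0299

For Normal data with known variance σ², a Normal(μ₀, σ₀²) prior on μ is conjugate. Posterior precision = 1/σ₀² + n/σ²; posterior mean is the precision-weighted average of μ₀ and x̄.
n·x̄ = 4·532.03 = 2128.12.
σ₀² = 100.98² = 10196.9604, σ² = 5.52² = 30.4704; σ² + n·σ₀² = 30.4704 + 4·10196.9604 = 40818.312.
Posterior mean = (μ₀/σ₀² + n·x̄/σ²)/(1/σ₀² + n/σ²) = (σ²·μ₀ + σ₀²·n·x̄)/(σ² + n·σ₀²) = (30.4704·531.88 + 10196.9604·2128.12)/40818.312 = 21716561.9628/40818.312 = 532.0299.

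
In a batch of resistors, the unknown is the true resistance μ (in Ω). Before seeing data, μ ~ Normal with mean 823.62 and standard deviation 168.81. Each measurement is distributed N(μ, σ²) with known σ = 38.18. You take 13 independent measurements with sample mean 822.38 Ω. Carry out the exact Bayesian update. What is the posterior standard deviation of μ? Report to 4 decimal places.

For Normal data with known variance σ², a Normal(μ₀, σ₀²) prior on μ is conjugate. Posterior precision = 1/σ₀² + n/σ²; posterior mean is the precision-weighted average of μ₀ and x̄.
σ₀² = 168.81² = 28496.8161, σ² = 38.18² = 1457.7124; σ² + n·σ₀² = 1457.7124 + 13·28496.8161 = 371916.3217.
Posterior precision = 1/σ₀² + n/σ² = 1/28496.8161 + 13/1457.7124 = (σ² + n·σ₀²)/(σ₀²σ²) = 371916.3217/(28496.8161·1457.7124); posterior variance σₙ² = σ₀²σ²/(σ² + n·σ₀²) = 28496.8161·1457.7124/371916.3217 = 111.692227.
Posterior SD = √σₙ² = √(28496.8161·1457.7124/371916.3217) = 10.5685.

10.5685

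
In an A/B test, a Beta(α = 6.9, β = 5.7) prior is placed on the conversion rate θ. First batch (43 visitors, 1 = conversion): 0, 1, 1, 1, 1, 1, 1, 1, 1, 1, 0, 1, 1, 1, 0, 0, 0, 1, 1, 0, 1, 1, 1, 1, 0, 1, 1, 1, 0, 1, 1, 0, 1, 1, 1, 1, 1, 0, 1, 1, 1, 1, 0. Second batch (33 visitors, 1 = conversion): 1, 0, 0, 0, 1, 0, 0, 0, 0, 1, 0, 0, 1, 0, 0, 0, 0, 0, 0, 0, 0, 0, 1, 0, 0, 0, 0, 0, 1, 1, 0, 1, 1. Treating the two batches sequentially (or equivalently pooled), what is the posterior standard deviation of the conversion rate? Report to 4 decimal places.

0.0526

The Beta prior is conjugate to a Binomial/Bernoulli likelihood; the update adds successes to α and failures to β.
After batch 1: Beta(6.9+32, 5.7+11) = Beta(38.9, 16.7).
After batch 2: Beta(38.9+9, 16.7+24) = Beta(47.9, 40.7).
Var = αβ/((α+β)²(α+β+1)) = 47.9·40.7/(88.6²·89.6) = 0.00277175; SD = √0.00277175 = 0.0526.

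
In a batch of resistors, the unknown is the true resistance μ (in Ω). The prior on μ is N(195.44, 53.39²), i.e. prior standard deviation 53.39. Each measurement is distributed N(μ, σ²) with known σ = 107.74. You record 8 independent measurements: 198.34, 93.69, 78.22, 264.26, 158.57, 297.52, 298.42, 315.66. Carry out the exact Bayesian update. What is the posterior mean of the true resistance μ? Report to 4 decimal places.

For Normal data with known variance σ², a Normal(μ₀, σ₀²) prior on μ is conjugate. Posterior precision = 1/σ₀² + n/σ²; posterior mean is the precision-weighted average of μ₀ and x̄.
Σxᵢ = 198.34 + 93.69 + 78.22 + 264.26 + 158.57 + 297.52 + 298.42 + 315.66 = 1704.68, so n·x̄ = 1704.68.
σ₀² = 53.39² = 2850.4921, σ² = 107.74² = 11607.9076; σ² + n·σ₀² = 11607.9076 + 8·2850.4921 = 34411.8444.
Posterior mean = (μ₀/σ₀² + n·x̄/σ²)/(1/σ₀² + n/σ²) = (σ²·μ₀ + σ₀²·n·x̄)/(σ² + n·σ₀²) = (11607.9076·195.44 + 2850.4921·1704.68)/34411.8444 = 7127826.334372/34411.8444 = 207.1329.

207.1329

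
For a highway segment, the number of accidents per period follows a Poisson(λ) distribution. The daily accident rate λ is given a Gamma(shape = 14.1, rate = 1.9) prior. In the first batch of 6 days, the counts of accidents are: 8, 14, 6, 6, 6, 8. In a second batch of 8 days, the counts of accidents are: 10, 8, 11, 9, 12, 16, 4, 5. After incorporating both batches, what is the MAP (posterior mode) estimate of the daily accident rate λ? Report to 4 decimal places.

With a Gamma(shape α, rate β) prior, the Poisson likelihood is conjugate: the posterior is Gamma(α + ΣXᵢ, β + n).
Batch 1: sum of counts S = 48 over n = 6 days.
After batch 1: Gamma(α+S, β+n) = Gamma(14.1+48, 1.9+6) = Gamma(62.1, 7.9).
Batch 2: sum of counts S = 75 over n = 8 days.
After batch 2: Gamma(α+S, β+n) = Gamma(62.1+75, 7.9+8) = Gamma(137.1, 15.9).
Mode of Gamma(α,β) for α≥1 is (α−1)/β = 136.1/15.9 = 8.5597.

8.5597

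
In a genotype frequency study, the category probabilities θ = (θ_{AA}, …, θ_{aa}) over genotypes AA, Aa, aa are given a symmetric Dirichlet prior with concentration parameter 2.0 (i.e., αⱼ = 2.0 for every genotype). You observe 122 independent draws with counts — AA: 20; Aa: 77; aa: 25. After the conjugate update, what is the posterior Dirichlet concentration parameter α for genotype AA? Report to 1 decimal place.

The Dirichlet prior is conjugate to the Multinomial likelihood: each posterior αⱼ = prior αⱼ + observed count nⱼ.
Posterior concentration: (22.0, 79.0, 27.0), total = 128.0.
α_{AA} = 2.0 + 20 = 22.0.

22.0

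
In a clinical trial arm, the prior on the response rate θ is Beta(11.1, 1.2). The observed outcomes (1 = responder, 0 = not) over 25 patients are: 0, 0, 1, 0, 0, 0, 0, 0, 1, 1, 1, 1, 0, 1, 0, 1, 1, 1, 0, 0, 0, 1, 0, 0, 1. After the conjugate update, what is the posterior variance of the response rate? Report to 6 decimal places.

The Beta prior is conjugate to a Binomial/Bernoulli likelihood; the update adds successes to α and failures to β.
Posterior: Beta(α+k, β+n−k) = Beta(11.1+11, 1.2+14) = Beta(22.1, 15.2).
Var = αβ/((α+β)²(α+β+1)) = 22.1·15.2/(37.3²·38.3) = 0.006304.

0.006304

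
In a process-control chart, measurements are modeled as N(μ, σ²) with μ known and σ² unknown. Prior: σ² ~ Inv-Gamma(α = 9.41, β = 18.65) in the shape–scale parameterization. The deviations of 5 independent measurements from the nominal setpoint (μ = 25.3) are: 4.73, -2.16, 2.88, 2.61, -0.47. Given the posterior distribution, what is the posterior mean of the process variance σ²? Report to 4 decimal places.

With known mean μ and an Inverse-Gamma(α, β) prior on σ², the Normal likelihood is conjugate: posterior is Inv-Gamma(α + n/2, β + Σ(xᵢ−μ)²/2).
Σ(xᵢ−μ)² = (4.73)² + (-2.16)² + (2.88)² + (2.61)² + (-0.47)² = 42.3659.
Posterior: Inv-Gamma(9.41 + 5/2, 18.65 + 42.3659/2) = Inv-Gamma(11.91, 39.83295).
E[σ²|data] = β/(α−1) = 39.83295/10.91 = 3.6510.

3.6510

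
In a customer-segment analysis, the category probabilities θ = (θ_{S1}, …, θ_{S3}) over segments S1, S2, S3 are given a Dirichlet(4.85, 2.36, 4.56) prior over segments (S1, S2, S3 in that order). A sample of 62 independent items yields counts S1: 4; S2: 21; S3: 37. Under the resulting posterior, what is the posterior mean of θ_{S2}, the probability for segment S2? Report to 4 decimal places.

The Dirichlet prior is conjugate to the Multinomial likelihood: each posterior αⱼ = prior αⱼ + observed count nⱼ.
Posterior concentration: (8.85, 23.36, 41.56), total = 73.77.
E[θ_{S2}|data] = α_{S2}/Σα = 23.36/73.77 = 0.3167.

0.3167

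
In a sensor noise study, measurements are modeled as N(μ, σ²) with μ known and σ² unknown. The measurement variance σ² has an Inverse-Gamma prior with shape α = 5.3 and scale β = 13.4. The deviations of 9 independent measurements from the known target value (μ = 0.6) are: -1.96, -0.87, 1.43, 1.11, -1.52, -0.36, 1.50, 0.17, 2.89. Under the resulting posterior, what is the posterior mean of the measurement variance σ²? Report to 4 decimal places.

With known mean μ and an Inverse-Gamma(α, β) prior on σ², the Normal likelihood is conjugate: posterior is Inv-Gamma(α + n/2, β + Σ(xᵢ−μ)²/2).
Σ(xᵢ−μ)² = (-1.96)² + (-0.87)² + (1.43)² + (1.11)² + (-1.52)² + (-0.36)² + (1.50)² + (0.17)² + (2.89)² = 20.9465.
Posterior: Inv-Gamma(5.3 + 9/2, 13.4 + 20.9465/2) = Inv-Gamma(9.80, 23.87325).
E[σ²|data] = β/(α−1) = 23.87325/8.80 = 2.7129.

2.7129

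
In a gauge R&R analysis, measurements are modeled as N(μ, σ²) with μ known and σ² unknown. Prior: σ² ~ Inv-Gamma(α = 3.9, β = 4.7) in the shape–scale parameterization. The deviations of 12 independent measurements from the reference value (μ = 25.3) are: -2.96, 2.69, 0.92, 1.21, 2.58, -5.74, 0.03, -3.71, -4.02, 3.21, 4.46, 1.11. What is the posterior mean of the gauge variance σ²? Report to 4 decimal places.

With known mean μ and an Inverse-Gamma(α, β) prior on σ², the Normal likelihood is conjugate: posterior is Inv-Gamma(α + n/2, β + Σ(xᵢ−μ)²/2).
Σ(xᵢ−μ)² = (-2.96)² + (2.69)² + (0.92)² + (1.21)² + (2.58)² + (-5.74)² + (0.03)² + (-3.71)² + (-4.02)² + (3.21)² + (4.46)² + (1.11)² = 119.2654.
Posterior: Inv-Gamma(3.9 + 12/2, 4.7 + 119.2654/2) = Inv-Gamma(9.90, 64.33270).
E[σ²|data] = β/(α−1) = 64.33270/8.90 = 7.2284.

7.2284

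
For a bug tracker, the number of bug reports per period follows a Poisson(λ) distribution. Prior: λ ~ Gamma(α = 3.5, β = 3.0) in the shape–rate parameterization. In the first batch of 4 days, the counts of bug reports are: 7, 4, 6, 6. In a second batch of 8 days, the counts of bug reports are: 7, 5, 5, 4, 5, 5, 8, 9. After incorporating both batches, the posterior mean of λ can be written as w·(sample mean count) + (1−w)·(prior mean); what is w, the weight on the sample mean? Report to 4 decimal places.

0.8000

With a Gamma(shape α, rate β) prior, the Poisson likelihood is conjugate: the posterior is Gamma(α + ΣXᵢ, β + n).
Total number of days: n = 4 + 8 = 12.
Posterior mean = (α₀+S)/(β₀+n) = [n/(β₀+n)]·(S/n) + [β₀/(β₀+n)]·(α₀/β₀), so only n and β₀ enter the weight.
Weight on data w = n/(β₀+n) = 12/(3.0+12) = 12/15.0 = 0.8000.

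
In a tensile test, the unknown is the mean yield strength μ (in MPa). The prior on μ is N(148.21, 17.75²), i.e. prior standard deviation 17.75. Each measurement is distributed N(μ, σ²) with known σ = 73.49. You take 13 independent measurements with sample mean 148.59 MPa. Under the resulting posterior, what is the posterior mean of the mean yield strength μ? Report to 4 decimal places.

148.3739

For Normal data with known variance σ², a Normal(μ₀, σ₀²) prior on μ is conjugate. Posterior precision = 1/σ₀² + n/σ²; posterior mean is the precision-weighted average of μ₀ and x̄.
n·x̄ = 13·148.59 = 1931.67.
σ₀² = 17.75² = 315.0625, σ² = 73.49² = 5400.7801; σ² + n·σ₀² = 5400.7801 + 13·315.0625 = 9496.5926.
Posterior mean = (μ₀/σ₀² + n·x̄/σ²)/(1/σ₀² + n/σ²) = (σ²·μ₀ + σ₀²·n·x̄)/(σ² + n·σ₀²) = (5400.7801·148.21 + 315.0625·1931.67)/9496.5926 = 1409046.397996/9496.5926 = 148.3739.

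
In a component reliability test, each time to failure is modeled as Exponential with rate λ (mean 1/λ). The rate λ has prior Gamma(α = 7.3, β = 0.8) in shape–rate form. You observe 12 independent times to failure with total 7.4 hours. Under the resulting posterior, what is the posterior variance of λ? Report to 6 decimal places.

With a Gamma(shape α, rate β) prior on the exponential rate λ, the posterior after n observations with total T = Σxᵢ is Gamma(α+n, β+T).
Posterior: Gamma(7.3+12, 0.8+7.4) = Gamma(19.3, 8.2).
Var = α/β² = 0.287032.

0.287032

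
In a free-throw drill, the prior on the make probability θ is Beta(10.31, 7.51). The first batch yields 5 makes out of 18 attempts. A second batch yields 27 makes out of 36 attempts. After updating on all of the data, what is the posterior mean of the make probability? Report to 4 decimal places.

The Beta prior is conjugate to a Binomial/Bernoulli likelihood; the update adds successes to α and failures to β.
After batch 1: Beta(10.31+5, 7.51+13) = Beta(15.31, 20.51).
After batch 2: Beta(15.31+27, 20.51+9) = Beta(42.31, 29.51).
Posterior mean = α/(α+β) = 42.31/71.82 = 0.5891.

0.5891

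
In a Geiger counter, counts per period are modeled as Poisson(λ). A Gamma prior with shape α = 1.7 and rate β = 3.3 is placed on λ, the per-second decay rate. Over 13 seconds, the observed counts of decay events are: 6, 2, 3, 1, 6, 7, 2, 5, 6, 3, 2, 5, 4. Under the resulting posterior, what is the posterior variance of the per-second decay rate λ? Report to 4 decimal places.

With a Gamma(shape α, rate β) prior, the Poisson likelihood is conjugate: the posterior is Gamma(α + ΣXᵢ, β + n).
Sum of counts S = 52 over n = 13 seconds.
Posterior: Gamma(α+S, β+n) = Gamma(1.7+52, 3.3+13) = Gamma(53.7, 16.3).
Var = α/β² = 53.7/16.3² = 0.2021.

0.2021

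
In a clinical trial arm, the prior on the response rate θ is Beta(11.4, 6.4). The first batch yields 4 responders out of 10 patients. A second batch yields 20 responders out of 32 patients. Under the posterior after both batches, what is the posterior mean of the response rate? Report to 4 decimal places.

0.5920

The Beta prior is conjugate to a Binomial/Bernoulli likelihood; the update adds successes to α and failures to β.
After batch 1: Beta(11.4+4, 6.4+6) = Beta(15.4, 12.4).
After batch 2: Beta(15.4+20, 12.4+12) = Beta(35.4, 24.4).
Posterior mean = α/(α+β) = 35.4/59.8 = 0.5920.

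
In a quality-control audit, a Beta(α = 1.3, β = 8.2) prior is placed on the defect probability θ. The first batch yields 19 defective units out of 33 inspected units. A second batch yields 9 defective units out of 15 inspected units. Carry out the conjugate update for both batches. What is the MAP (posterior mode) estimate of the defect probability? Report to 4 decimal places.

0.5099

The Beta prior is conjugate to a Binomial/Bernoulli likelihood; the update adds successes to α and failures to β.
After batch 1: Beta(1.3+19, 8.2+14) = Beta(20.3, 22.2).
After batch 2: Beta(20.3+9, 22.2+6) = Beta(29.3, 28.2).
Mode of Beta(a,b) for a,b>1 is (a−1)/(a+b−2) = 28.3/55.5 = 0.5099.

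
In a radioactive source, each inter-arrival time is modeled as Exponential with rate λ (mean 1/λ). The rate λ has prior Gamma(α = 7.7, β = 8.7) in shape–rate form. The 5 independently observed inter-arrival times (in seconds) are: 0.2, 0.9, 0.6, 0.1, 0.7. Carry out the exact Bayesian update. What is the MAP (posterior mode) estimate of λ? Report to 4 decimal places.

With a Gamma(shape α, rate β) prior on the exponential rate λ, the posterior after n observations with total T = Σxᵢ is Gamma(α+n, β+T).
Sum of observations T = 2.5 seconds; n = 5.
Posterior: Gamma(7.7+5, 8.7+2.5) = Gamma(12.7, 11.2).
Mode = (α−1)/β = 1.0446.

1.0446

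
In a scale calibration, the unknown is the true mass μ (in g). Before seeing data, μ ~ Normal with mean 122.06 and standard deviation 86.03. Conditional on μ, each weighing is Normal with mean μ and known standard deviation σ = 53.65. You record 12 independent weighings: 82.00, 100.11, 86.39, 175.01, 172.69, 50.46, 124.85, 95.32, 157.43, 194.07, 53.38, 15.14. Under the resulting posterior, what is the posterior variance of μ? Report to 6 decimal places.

For Normal data with known variance σ², a Normal(μ₀, σ₀²) prior on μ is conjugate. Posterior precision = 1/σ₀² + n/σ²; posterior mean is the precision-weighted average of μ₀ and x̄.
σ₀² = 86.03² = 7401.1609, σ² = 53.65² = 2878.3225; σ² + n·σ₀² = 2878.3225 + 12·7401.1609 = 91692.2533.
Posterior precision = 1/σ₀² + n/σ² = 1/7401.1609 + 12/2878.3225 = (σ² + n·σ₀²)/(σ₀²σ²) = 91692.2533/(7401.1609·2878.3225); posterior variance σₙ² = σ₀²σ²/(σ² + n·σ₀²) = 7401.1609·2878.3225/91692.2533 = 232.330728.

232.330728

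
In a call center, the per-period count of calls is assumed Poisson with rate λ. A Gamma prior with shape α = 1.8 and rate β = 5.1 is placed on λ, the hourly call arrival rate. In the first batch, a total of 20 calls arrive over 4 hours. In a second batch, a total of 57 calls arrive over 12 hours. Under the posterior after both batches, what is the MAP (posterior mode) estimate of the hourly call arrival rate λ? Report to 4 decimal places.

With a Gamma(shape α, rate β) prior, the Poisson likelihood is conjugate: the posterior is Gamma(α + ΣXᵢ, β + n).
After batch 1: Gamma(α+S, β+n) = Gamma(1.8+20, 5.1+4) = Gamma(21.8, 9.1).
After batch 2: Gamma(α+S, β+n) = Gamma(21.8+57, 9.1+12) = Gamma(78.8, 21.1).
Mode of Gamma(α,β) for α≥1 is (α−1)/β = 77.8/21.1 = 3.6872.

3.6872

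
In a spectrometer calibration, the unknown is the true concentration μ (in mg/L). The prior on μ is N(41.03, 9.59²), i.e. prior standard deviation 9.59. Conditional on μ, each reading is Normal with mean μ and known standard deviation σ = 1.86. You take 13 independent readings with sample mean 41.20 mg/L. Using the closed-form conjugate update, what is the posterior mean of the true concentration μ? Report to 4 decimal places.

41.1995

For Normal data with known variance σ², a Normal(μ₀, σ₀²) prior on μ is conjugate. Posterior precision = 1/σ₀² + n/σ²; posterior mean is the precision-weighted average of μ₀ and x̄.
n·x̄ = 13·41.20 = 535.6.
σ₀² = 9.59² = 91.9681, σ² = 1.86² = 3.4596; σ² + n·σ₀² = 3.4596 + 13·91.9681 = 1199.0449.
Posterior mean = (μ₀/σ₀² + n·x̄/σ²)/(1/σ₀² + n/σ²) = (σ²·μ₀ + σ₀²·n·x̄)/(σ² + n·σ₀²) = (3.4596·41.03 + 91.9681·535.6)/1199.0449 = 49400.061748/1199.0449 = 41.1995.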